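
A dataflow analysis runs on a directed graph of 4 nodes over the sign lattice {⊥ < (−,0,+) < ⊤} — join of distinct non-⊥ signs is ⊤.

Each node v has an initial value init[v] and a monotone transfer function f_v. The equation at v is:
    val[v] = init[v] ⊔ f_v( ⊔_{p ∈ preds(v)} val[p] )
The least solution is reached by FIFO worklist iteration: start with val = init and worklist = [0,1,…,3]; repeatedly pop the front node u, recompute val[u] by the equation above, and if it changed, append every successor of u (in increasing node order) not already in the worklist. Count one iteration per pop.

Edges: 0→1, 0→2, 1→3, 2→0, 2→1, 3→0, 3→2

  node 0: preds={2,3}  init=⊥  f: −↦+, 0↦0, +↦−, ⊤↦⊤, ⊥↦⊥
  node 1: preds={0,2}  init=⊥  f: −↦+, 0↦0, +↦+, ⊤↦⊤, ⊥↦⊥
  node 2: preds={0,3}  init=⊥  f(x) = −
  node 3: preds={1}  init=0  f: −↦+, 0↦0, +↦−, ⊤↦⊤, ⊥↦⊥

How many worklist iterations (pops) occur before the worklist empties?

10

Worklist (10 pops):
  #1 pop 0: in=0 → 0 (was ⊥); enqueue []
  #2 pop 1: in=0 → 0 (was ⊥); enqueue []
  #3 pop 2: in=0 → − (was ⊥); enqueue [0,1]
  #4 pop 3: in=0 → 0 (no change)
  #5 pop 0: in=⊤ → ⊤ (was 0); enqueue [2]
  #6 pop 1: in=⊤ → ⊤ (was 0); enqueue [3]
  #7 pop 2: in=⊤ → − (no change)
  #8 pop 3: in=⊤ → ⊤ (was 0); enqueue [0,2]
  #9 pop 0: in=⊤ → ⊤ (no change)
  #10 pop 2: in=⊤ → − (no change)

Fixpoint:
  val[0] = ⊤
  val[1] = ⊤
  val[2] = −
  val[3] = ⊤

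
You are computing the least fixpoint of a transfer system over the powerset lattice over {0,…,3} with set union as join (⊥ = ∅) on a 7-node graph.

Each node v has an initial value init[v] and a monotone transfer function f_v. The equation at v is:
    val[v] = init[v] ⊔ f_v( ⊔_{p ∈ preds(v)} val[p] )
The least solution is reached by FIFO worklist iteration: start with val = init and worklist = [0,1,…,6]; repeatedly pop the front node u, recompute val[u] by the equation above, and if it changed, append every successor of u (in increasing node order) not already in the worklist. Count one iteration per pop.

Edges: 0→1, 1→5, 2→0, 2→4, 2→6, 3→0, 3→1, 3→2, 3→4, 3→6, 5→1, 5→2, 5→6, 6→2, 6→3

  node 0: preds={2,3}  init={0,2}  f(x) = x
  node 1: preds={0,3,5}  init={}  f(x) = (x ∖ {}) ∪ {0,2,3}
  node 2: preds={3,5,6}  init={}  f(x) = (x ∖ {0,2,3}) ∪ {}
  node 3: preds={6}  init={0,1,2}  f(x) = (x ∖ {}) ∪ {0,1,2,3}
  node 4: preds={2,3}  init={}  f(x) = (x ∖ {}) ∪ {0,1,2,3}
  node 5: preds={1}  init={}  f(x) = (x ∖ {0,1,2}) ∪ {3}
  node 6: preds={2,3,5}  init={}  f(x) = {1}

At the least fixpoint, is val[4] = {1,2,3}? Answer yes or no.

no

Iteration log — 11 steps:
  step 1. node 0  ⊔preds={0,1,2}  new={0,1,2}  old={0,2}  +wl: 
  step 2. node 1  ⊔preds={0,1,2}  new={0,1,2,3}  old={}  +wl: 
  step 3. node 2  ⊔preds={0,1,2}  new={1}  old={}  +wl: 0
  step 4. node 3  ⊔preds={}  new={0,1,2,3}  old={0,1,2}  +wl: 1,2
  step 5. node 4  ⊔preds={0,1,2,3}  new={0,1,2,3}  old={}  +wl: 
  step 6. node 5  ⊔preds={0,1,2,3}  new={3}  old={}  +wl: 
  step 7. node 6  ⊔preds={0,1,2,3}  new={1}  old={}  +wl: 3
  step 8. node 0  ⊔preds={0,1,2,3}  new={0,1,2,3}  old={0,1,2}  +wl: 
  step 9. node 1  ⊔preds={0,1,2,3}  new={0,1,2,3}  stable
  step 10. node 2  ⊔preds={0,1,2,3}  new={1}  stable
  step 11. node 3  ⊔preds={1}  new={0,1,2,3}  stable

Least fixpoint reached:
  node 0: {0,1,2,3}
  node 1: {0,1,2,3}
  node 2: {1}
  node 3: {0,1,2,3}
  node 4: {0,1,2,3}
  node 5: {3}
  node 6: {1}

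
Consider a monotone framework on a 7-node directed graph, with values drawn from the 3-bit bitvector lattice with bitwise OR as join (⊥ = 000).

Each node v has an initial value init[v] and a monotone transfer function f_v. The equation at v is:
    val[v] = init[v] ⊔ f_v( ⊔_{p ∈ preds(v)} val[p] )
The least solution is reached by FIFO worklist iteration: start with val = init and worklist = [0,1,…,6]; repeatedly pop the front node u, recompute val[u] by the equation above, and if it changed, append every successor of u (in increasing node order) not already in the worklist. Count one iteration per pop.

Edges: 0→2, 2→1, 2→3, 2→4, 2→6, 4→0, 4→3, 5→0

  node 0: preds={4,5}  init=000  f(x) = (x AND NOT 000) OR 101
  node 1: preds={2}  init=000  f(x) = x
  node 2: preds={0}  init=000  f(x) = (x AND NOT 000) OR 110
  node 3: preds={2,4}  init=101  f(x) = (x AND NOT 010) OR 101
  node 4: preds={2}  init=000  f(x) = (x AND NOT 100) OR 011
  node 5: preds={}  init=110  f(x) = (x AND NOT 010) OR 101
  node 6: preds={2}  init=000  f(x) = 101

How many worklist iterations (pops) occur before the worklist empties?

10

Iteration log — 10 steps:
  step 1. node 0  ⊔preds=110  new=111  old=000  +wl: 
  step 2. node 1  ⊔preds=000  new=000  stable
  step 3. node 2  ⊔preds=111  new=111  old=000  +wl: 1
  step 4. node 3  ⊔preds=111  new=101  stable
  step 5. node 4  ⊔preds=111  new=011  old=000  +wl: 0,3
  step 6. node 5  ⊔preds=000  new=111  old=110  +wl: 
  step 7. node 6  ⊔preds=111  new=101  old=000  +wl: 
  step 8. node 1  ⊔preds=111  new=111  old=000  +wl: 
  step 9. node 0  ⊔preds=111  new=111  stable
  step 10. node 3  ⊔preds=111  new=101  stable

Least fixpoint reached:
  node 0: 111
  node 1: 111
  node 2: 111
  node 3: 101
  node 4: 011
  node 5: 111
  node 6: 101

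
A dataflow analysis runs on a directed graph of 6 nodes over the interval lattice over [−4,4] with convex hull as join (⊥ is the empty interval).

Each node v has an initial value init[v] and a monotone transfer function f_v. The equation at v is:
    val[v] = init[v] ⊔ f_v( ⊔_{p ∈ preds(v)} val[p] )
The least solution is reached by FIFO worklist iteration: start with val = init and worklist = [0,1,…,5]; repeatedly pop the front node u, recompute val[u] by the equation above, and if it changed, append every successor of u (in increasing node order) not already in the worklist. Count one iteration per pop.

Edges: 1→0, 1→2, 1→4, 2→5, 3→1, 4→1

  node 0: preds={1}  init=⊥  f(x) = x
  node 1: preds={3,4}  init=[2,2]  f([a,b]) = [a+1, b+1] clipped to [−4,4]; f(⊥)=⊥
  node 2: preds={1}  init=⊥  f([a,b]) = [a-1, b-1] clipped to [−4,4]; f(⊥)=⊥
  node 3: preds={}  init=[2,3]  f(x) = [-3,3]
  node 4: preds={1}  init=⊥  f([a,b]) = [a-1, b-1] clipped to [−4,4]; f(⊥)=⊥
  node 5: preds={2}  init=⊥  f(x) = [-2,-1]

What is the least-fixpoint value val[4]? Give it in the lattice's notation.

Worklist (13 pops):
  #1 pop 0: in=[2,2] → [2,2] (was ⊥); enqueue []
  #2 pop 1: in=[2,3] → [2,4] (was [2,2]); enqueue [0]
  #3 pop 2: in=[2,4] → [1,3] (was ⊥); enqueue []
  #4 pop 3: in=⊥ → [-3,3] (was [2,3]); enqueue [1]
  #5 pop 4: in=[2,4] → [1,3] (was ⊥); enqueue []
  #6 pop 5: in=[1,3] → [-2,-1] (was ⊥); enqueue []
  #7 pop 0: in=[2,4] → [2,4] (was [2,2]); enqueue []
  #8 pop 1: in=[-3,3] → [-2,4] (was [2,4]); enqueue [0,2,4]
  #9 pop 0: in=[-2,4] → [-2,4] (was [2,4]); enqueue []
  #10 pop 2: in=[-2,4] → [-3,3] (was [1,3]); enqueue [5]
  #11 pop 4: in=[-2,4] → [-3,3] (was [1,3]); enqueue [1]
  #12 pop 5: in=[-3,3] → [-2,-1] (no change)
  #13 pop 1: in=[-3,3] → [-2,4] (no change)

Fixpoint:
  val[0] = [-2,4]
  val[1] = [-2,4]
  val[2] = [-3,3]
  val[3] = [-3,3]
  val[4] = [-3,3]
  val[5] = [-2,-1]

[-3,3]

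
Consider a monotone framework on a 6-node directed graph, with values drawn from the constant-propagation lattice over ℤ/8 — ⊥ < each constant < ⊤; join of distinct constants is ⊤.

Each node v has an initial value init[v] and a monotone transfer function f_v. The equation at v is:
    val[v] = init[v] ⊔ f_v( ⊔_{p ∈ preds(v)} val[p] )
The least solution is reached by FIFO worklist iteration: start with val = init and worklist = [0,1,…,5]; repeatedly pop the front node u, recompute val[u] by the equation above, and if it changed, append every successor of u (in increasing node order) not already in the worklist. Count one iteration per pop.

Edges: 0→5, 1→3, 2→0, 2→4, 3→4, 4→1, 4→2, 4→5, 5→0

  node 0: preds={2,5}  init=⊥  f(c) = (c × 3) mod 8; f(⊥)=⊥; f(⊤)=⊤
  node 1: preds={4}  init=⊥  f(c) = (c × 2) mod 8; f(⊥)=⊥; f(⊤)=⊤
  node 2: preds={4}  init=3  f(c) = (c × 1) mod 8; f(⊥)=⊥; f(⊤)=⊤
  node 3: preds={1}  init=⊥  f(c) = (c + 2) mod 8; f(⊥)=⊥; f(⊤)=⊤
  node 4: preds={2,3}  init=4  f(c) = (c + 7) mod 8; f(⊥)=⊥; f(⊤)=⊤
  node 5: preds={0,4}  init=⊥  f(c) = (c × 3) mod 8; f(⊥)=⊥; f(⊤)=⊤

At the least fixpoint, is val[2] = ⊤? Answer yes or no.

Trace (12 dequeues):
  [1] u=0 | in 3 | out 1 | prev ⊥ | push {}
  [2] u=1 | in 4 | out 0 | prev ⊥ | push {}
  [3] u=2 | in 4 | out ⊤ | prev 3 | push {0}
  [4] u=3 | in 0 | out 2 | prev ⊥ | push {}
  [5] u=4 | in ⊤ | out ⊤ | prev 4 | push {1,2}
  [6] u=5 | in ⊤ | out ⊤ | prev ⊥ | push {}
  [7] u=0 | in ⊤ | out ⊤ | prev 1 | push {5}
  [8] u=1 | in ⊤ | out ⊤ | prev 0 | push {3}
  [9] u=2 | in ⊤ | out ⊤ | ==
  [10] u=5 | in ⊤ | out ⊤ | ==
  [11] u=3 | in ⊤ | out ⊤ | prev 2 | push {4}
  [12] u=4 | in ⊤ | out ⊤ | ==

Converged values:
  [0] ⊤
  [1] ⊤
  [2] ⊤
  [3] ⊤
  [4] ⊤
  [5] ⊤

yes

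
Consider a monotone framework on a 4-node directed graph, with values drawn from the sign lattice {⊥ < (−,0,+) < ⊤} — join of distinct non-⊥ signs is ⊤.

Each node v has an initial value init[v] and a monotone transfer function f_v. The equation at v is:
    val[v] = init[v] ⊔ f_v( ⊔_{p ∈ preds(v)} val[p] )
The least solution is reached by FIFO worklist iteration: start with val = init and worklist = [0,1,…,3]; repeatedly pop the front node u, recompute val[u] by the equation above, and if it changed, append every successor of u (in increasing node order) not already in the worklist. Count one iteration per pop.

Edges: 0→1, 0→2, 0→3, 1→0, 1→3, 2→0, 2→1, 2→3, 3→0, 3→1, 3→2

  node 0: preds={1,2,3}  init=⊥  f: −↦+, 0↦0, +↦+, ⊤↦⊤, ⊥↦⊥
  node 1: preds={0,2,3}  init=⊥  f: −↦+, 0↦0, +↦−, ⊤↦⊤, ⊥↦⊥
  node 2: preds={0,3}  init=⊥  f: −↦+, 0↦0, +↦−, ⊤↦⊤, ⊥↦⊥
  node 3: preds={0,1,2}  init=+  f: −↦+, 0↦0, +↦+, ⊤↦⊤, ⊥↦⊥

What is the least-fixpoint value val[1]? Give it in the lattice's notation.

Worklist (10 pops):
  #1 pop 0: in=+ → + (was ⊥); enqueue []
  #2 pop 1: in=+ → − (was ⊥); enqueue [0]
  #3 pop 2: in=+ → − (was ⊥); enqueue [1]
  #4 pop 3: in=⊤ → ⊤ (was +); enqueue [2]
  #5 pop 0: in=⊤ → ⊤ (was +); enqueue [3]
  #6 pop 1: in=⊤ → ⊤ (was −); enqueue [0]
  #7 pop 2: in=⊤ → ⊤ (was −); enqueue [1]
  #8 pop 3: in=⊤ → ⊤ (no change)
  #9 pop 0: in=⊤ → ⊤ (no change)
  #10 pop 1: in=⊤ → ⊤ (no change)

Fixpoint:
  val[0] = ⊤
  val[1] = ⊤
  val[2] = ⊤
  val[3] = ⊤

⊤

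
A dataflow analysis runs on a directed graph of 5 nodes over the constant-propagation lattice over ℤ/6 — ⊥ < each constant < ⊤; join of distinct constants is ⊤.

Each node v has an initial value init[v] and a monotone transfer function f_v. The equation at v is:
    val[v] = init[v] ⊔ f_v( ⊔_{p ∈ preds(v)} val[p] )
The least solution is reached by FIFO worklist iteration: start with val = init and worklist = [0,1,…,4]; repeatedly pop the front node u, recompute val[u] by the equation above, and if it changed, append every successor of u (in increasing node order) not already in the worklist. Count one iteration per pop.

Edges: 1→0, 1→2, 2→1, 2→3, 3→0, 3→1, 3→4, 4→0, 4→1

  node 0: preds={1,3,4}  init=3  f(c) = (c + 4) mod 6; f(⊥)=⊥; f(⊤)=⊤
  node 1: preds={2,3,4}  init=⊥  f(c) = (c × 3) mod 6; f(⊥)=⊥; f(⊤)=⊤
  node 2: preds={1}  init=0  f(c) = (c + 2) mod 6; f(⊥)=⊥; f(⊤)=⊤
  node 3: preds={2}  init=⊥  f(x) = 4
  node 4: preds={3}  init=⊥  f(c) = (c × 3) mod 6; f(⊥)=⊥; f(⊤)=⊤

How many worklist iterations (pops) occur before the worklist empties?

9

Iteration log — 9 steps:
  step 1. node 0  ⊔preds=⊥  new=3  stable
  step 2. node 1  ⊔preds=0  new=0  old=⊥  +wl: 0
  step 3. node 2  ⊔preds=0  new=⊤  old=0  +wl: 1
  step 4. node 3  ⊔preds=⊤  new=4  old=⊥  +wl: 
  step 5. node 4  ⊔preds=4  new=0  old=⊥  +wl: 
  step 6. node 0  ⊔preds=⊤  new=⊤  old=3  +wl: 
  step 7. node 1  ⊔preds=⊤  new=⊤  old=0  +wl: 0,2
  step 8. node 0  ⊔preds=⊤  new=⊤  stable
  step 9. node 2  ⊔preds=⊤  new=⊤  stable

Least fixpoint reached:
  node 0: ⊤
  node 1: ⊤
  node 2: ⊤
  node 3: 4
  node 4: 0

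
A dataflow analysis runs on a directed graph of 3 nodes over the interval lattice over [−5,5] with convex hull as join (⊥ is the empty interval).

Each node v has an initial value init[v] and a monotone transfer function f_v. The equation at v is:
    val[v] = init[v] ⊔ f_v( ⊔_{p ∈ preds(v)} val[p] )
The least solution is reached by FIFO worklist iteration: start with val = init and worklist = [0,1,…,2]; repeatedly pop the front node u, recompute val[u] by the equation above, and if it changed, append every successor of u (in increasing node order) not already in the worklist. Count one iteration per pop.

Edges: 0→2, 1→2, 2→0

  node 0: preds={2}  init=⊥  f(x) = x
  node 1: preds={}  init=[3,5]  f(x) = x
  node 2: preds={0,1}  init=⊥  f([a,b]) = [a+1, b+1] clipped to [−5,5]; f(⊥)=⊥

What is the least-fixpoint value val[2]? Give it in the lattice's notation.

[4,5]

Worklist (5 pops):
  #1 pop 0: in=⊥ → ⊥ (no change)
  #2 pop 1: in=⊥ → [3,5] (no change)
  #3 pop 2: in=[3,5] → [4,5] (was ⊥); enqueue [0]
  #4 pop 0: in=[4,5] → [4,5] (was ⊥); enqueue [2]
  #5 pop 2: in=[3,5] → [4,5] (no change)

Fixpoint:
  val[0] = [4,5]
  val[1] = [3,5]
  val[2] = [4,5]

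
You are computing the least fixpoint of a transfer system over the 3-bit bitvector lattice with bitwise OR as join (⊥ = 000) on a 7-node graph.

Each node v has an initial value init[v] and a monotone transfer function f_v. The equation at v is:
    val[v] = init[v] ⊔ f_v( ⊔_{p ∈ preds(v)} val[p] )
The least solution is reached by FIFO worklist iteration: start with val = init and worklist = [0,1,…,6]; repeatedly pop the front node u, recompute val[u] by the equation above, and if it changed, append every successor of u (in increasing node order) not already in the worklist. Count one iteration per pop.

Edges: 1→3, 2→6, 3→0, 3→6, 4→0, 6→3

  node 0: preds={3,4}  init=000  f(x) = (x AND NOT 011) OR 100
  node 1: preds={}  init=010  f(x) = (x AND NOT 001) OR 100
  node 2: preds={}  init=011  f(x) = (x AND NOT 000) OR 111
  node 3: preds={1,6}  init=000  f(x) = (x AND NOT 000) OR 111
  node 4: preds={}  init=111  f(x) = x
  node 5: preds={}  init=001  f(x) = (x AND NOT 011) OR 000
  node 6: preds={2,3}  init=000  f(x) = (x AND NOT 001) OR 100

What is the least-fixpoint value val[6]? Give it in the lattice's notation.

Trace (9 dequeues):
  [1] u=0 | in 111 | out 100 | prev 000 | push {}
  [2] u=1 | in 000 | out 110 | prev 010 | push {}
  [3] u=2 | in 000 | out 111 | prev 011 | push {}
  [4] u=3 | in 110 | out 111 | prev 000 | push {0}
  [5] u=4 | in 000 | out 111 | ==
  [6] u=5 | in 000 | out 001 | ==
  [7] u=6 | in 111 | out 110 | prev 000 | push {3}
  [8] u=0 | in 111 | out 100 | ==
  [9] u=3 | in 110 | out 111 | ==

Converged values:
  [0] 100
  [1] 110
  [2] 111
  [3] 111
  [4] 111
  [5] 001
  [6] 110

110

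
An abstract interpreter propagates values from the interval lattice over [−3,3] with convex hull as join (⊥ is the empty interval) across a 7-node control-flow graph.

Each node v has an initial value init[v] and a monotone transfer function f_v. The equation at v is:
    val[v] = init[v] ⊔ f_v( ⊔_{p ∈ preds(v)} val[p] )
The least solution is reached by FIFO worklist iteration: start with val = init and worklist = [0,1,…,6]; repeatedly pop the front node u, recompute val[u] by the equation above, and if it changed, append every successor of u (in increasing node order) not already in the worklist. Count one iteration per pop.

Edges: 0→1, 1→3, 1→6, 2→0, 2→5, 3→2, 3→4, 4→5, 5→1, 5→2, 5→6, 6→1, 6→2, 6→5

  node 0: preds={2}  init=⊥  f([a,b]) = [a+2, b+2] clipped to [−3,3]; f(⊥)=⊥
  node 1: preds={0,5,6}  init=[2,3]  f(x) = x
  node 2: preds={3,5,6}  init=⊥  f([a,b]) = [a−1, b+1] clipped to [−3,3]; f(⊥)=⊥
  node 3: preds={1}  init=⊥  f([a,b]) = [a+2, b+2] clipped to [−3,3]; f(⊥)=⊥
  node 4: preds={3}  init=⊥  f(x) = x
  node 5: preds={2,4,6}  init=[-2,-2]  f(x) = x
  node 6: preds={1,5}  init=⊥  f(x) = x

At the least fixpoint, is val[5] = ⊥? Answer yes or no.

no

Trace (18 dequeues):
  [1] u=0 | in ⊥ | out ⊥ | ==
  [2] u=1 | in [-2,-2] | out [-2,3] | prev [2,3] | push {}
  [3] u=2 | in [-2,-2] | out [-3,-1] | prev ⊥ | push {0}
  [4] u=3 | in [-2,3] | out [0,3] | prev ⊥ | push {2}
  [5] u=4 | in [0,3] | out [0,3] | prev ⊥ | push {}
  [6] u=5 | in [-3,3] | out [-3,3] | prev [-2,-2] | push {1}
  [7] u=6 | in [-3,3] | out [-3,3] | prev ⊥ | push {5}
  [8] u=0 | in [-3,-1] | out [-1,1] | prev ⊥ | push {}
  [9] u=2 | in [-3,3] | out [-3,3] | prev [-3,-1] | push {0}
  [10] u=1 | in [-3,3] | out [-3,3] | prev [-2,3] | push {3,6}
  [11] u=5 | in [-3,3] | out [-3,3] | ==
  [12] u=0 | in [-3,3] | out [-1,3] | prev [-1,1] | push {1}
  [13] u=3 | in [-3,3] | out [-1,3] | prev [0,3] | push {2,4}
  [14] u=6 | in [-3,3] | out [-3,3] | ==
  [15] u=1 | in [-3,3] | out [-3,3] | ==
  [16] u=2 | in [-3,3] | out [-3,3] | ==
  [17] u=4 | in [-1,3] | out [-1,3] | prev [0,3] | push {5}
  [18] u=5 | in [-3,3] | out [-3,3] | ==

Converged values:
  [0] [-1,3]
  [1] [-3,3]
  [2] [-3,3]
  [3] [-1,3]
  [4] [-1,3]
  [5] [-3,3]
  [6] [-3,3]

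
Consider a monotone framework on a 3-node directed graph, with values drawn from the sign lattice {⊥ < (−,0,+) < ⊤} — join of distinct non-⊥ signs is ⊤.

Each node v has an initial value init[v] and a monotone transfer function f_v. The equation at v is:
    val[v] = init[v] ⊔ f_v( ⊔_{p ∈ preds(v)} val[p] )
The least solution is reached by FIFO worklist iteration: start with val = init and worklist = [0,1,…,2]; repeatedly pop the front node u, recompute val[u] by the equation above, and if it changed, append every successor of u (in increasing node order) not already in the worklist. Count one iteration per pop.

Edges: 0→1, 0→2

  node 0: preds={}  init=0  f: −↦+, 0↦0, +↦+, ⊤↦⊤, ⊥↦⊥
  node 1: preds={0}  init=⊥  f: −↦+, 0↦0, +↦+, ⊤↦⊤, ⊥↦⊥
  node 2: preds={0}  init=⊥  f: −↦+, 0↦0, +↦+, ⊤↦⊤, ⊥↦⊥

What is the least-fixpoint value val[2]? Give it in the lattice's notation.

0

Trace (3 dequeues):
  [1] u=0 | in ⊥ | out 0 | ==
  [2] u=1 | in 0 | out 0 | prev ⊥ | push {}
  [3] u=2 | in 0 | out 0 | prev ⊥ | push {}

Converged values:
  [0] 0
  [1] 0
  [2] 0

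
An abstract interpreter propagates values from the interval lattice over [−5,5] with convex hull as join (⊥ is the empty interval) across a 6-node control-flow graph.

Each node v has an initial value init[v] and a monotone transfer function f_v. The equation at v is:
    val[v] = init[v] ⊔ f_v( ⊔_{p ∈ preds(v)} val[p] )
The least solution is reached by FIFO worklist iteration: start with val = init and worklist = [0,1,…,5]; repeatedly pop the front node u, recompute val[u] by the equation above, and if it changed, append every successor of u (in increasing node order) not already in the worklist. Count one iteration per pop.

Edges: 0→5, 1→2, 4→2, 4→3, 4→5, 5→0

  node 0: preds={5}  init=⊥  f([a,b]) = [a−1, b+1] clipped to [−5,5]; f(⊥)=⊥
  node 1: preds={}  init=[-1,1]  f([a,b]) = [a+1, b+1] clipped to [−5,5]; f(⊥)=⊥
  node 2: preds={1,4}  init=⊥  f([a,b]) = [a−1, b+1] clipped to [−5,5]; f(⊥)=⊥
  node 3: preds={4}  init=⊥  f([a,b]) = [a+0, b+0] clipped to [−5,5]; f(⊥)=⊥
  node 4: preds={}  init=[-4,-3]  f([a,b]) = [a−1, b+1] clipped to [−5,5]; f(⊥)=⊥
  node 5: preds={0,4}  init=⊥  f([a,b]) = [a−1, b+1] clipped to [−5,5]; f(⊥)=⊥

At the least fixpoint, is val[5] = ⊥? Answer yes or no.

no

Iteration log — 15 steps:
  step 1. node 0  ⊔preds=⊥  new=⊥  stable
  step 2. node 1  ⊔preds=⊥  new=[-1,1]  stable
  step 3. node 2  ⊔preds=[-4,1]  new=[-5,2]  old=⊥  +wl: 
  step 4. node 3  ⊔preds=[-4,-3]  new=[-4,-3]  old=⊥  +wl: 
  step 5. node 4  ⊔preds=⊥  new=[-4,-3]  stable
  step 6. node 5  ⊔preds=[-4,-3]  new=[-5,-2]  old=⊥  +wl: 0
  step 7. node 0  ⊔preds=[-5,-2]  new=[-5,-1]  old=⊥  +wl: 5
  step 8. node 5  ⊔preds=[-5,-1]  new=[-5,0]  old=[-5,-2]  +wl: 0
  step 9. node 0  ⊔preds=[-5,0]  new=[-5,1]  old=[-5,-1]  +wl: 5
  step 10. node 5  ⊔preds=[-5,1]  new=[-5,2]  old=[-5,0]  +wl: 0
  step 11. node 0  ⊔preds=[-5,2]  new=[-5,3]  old=[-5,1]  +wl: 5
  step 12. node 5  ⊔preds=[-5,3]  new=[-5,4]  old=[-5,2]  +wl: 0
  step 13. node 0  ⊔preds=[-5,4]  new=[-5,5]  old=[-5,3]  +wl: 5
  step 14. node 5  ⊔preds=[-5,5]  new=[-5,5]  old=[-5,4]  +wl: 0
  step 15. node 0  ⊔preds=[-5,5]  new=[-5,5]  stable

Least fixpoint reached:
  node 0: [-5,5]
  node 1: [-1,1]
  node 2: [-5,2]
  node 3: [-4,-3]
  node 4: [-4,-3]
  node 5: [-5,5]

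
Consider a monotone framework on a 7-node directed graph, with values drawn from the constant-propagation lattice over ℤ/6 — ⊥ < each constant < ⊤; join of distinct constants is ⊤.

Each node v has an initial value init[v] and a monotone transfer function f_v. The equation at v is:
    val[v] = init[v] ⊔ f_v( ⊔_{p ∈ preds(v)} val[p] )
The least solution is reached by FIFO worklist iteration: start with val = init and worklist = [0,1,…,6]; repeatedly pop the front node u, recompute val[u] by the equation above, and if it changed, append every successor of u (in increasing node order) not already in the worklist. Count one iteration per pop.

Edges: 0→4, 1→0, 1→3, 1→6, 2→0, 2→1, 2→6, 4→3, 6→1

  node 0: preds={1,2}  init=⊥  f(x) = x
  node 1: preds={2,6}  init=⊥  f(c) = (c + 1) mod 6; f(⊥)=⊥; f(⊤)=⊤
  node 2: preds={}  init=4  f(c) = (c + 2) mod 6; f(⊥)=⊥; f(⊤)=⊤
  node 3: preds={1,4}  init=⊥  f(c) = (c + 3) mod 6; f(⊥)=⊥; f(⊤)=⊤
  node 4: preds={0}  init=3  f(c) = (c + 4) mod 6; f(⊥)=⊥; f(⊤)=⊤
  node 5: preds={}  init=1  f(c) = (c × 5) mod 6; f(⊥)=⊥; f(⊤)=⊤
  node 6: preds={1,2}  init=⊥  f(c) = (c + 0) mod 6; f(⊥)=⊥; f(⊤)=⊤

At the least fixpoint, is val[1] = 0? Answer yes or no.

Worklist (14 pops):
  #1 pop 0: in=4 → 4 (was ⊥); enqueue []
  #2 pop 1: in=4 → 5 (was ⊥); enqueue [0]
  #3 pop 2: in=⊥ → 4 (no change)
  #4 pop 3: in=⊤ → ⊤ (was ⊥); enqueue []
  #5 pop 4: in=4 → ⊤ (was 3); enqueue [3]
  #6 pop 5: in=⊥ → 1 (no change)
  #7 pop 6: in=⊤ → ⊤ (was ⊥); enqueue [1]
  #8 pop 0: in=⊤ → ⊤ (was 4); enqueue [4]
  #9 pop 3: in=⊤ → ⊤ (no change)
  #10 pop 1: in=⊤ → ⊤ (was 5); enqueue [0,3,6]
  #11 pop 4: in=⊤ → ⊤ (no change)
  #12 pop 0: in=⊤ → ⊤ (no change)
  #13 pop 3: in=⊤ → ⊤ (no change)
  #14 pop 6: in=⊤ → ⊤ (no change)

Fixpoint:
  val[0] = ⊤
  val[1] = ⊤
  val[2] = 4
  val[3] = ⊤
  val[4] = ⊤
  val[5] = 1
  val[6] = ⊤

no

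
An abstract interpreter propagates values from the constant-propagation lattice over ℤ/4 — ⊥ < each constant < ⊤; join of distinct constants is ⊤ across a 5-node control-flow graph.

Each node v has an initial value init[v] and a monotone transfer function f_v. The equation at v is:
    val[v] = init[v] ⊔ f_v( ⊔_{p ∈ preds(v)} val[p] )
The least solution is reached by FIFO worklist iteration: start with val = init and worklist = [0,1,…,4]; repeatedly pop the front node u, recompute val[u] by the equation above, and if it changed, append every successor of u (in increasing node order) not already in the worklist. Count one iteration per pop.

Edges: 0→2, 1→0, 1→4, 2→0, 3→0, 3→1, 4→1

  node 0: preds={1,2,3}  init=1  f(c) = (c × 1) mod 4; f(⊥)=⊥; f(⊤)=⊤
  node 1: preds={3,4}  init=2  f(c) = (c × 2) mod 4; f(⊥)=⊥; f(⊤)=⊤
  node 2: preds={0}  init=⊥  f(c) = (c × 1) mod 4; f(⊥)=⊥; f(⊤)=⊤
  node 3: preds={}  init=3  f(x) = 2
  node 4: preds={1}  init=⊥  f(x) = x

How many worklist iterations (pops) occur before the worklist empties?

Worklist (10 pops):
  #1 pop 0: in=⊤ → ⊤ (was 1); enqueue []
  #2 pop 1: in=3 → 2 (no change)
  #3 pop 2: in=⊤ → ⊤ (was ⊥); enqueue [0]
  #4 pop 3: in=⊥ → ⊤ (was 3); enqueue [1]
  #5 pop 4: in=2 → 2 (was ⊥); enqueue []
  #6 pop 0: in=⊤ → ⊤ (no change)
  #7 pop 1: in=⊤ → ⊤ (was 2); enqueue [0,4]
  #8 pop 0: in=⊤ → ⊤ (no change)
  #9 pop 4: in=⊤ → ⊤ (was 2); enqueue [1]
  #10 pop 1: in=⊤ → ⊤ (no change)

Fixpoint:
  val[0] = ⊤
  val[1] = ⊤
  val[2] = ⊤
  val[3] = ⊤
  val[4] = ⊤

10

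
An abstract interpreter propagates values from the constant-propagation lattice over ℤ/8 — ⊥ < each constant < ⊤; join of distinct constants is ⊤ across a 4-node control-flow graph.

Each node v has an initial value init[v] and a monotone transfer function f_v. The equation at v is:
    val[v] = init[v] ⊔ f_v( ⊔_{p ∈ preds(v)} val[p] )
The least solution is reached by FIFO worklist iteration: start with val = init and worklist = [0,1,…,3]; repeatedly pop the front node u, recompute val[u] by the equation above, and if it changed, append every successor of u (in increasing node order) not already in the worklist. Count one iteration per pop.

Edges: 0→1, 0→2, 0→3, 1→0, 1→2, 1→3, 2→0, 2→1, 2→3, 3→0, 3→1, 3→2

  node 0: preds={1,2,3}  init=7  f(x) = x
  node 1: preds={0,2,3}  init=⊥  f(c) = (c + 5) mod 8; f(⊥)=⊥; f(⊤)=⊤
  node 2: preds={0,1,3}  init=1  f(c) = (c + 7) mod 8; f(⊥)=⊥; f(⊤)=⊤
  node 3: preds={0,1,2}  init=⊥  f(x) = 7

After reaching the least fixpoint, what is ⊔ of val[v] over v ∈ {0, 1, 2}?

Worklist (7 pops):
  #1 pop 0: in=1 → ⊤ (was 7); enqueue []
  #2 pop 1: in=⊤ → ⊤ (was ⊥); enqueue [0]
  #3 pop 2: in=⊤ → ⊤ (was 1); enqueue [1]
  #4 pop 3: in=⊤ → 7 (was ⊥); enqueue [2]
  #5 pop 0: in=⊤ → ⊤ (no change)
  #6 pop 1: in=⊤ → ⊤ (no change)
  #7 pop 2: in=⊤ → ⊤ (no change)

Fixpoint:
  val[0] = ⊤
  val[1] = ⊤
  val[2] = ⊤
  val[3] = 7

⊤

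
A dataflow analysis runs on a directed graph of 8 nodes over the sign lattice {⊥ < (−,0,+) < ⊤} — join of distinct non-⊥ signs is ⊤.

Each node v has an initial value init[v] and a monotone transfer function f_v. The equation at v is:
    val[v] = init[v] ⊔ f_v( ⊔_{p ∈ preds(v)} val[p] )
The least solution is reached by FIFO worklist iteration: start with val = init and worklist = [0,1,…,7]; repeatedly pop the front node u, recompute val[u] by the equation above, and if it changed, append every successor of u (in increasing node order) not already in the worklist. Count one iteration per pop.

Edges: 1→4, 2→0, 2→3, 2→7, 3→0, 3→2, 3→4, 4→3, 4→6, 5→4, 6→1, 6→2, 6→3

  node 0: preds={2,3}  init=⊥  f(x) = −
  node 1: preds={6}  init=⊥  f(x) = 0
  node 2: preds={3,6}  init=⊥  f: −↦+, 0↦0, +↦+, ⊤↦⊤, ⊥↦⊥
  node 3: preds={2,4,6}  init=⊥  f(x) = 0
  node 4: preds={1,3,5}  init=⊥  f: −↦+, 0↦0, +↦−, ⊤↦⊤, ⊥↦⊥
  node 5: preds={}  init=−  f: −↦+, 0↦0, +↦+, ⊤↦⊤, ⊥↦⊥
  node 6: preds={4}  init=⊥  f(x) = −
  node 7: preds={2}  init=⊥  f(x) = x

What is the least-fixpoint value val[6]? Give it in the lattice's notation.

−

Worklist (14 pops):
  #1 pop 0: in=⊥ → − (was ⊥); enqueue []
  #2 pop 1: in=⊥ → 0 (was ⊥); enqueue []
  #3 pop 2: in=⊥ → ⊥ (no change)
  #4 pop 3: in=⊥ → 0 (was ⊥); enqueue [0,2]
  #5 pop 4: in=⊤ → ⊤ (was ⊥); enqueue [3]
  #6 pop 5: in=⊥ → − (no change)
  #7 pop 6: in=⊤ → − (was ⊥); enqueue [1]
  #8 pop 7: in=⊥ → ⊥ (no change)
  #9 pop 0: in=0 → − (no change)
  #10 pop 2: in=⊤ → ⊤ (was ⊥); enqueue [0,7]
  #11 pop 3: in=⊤ → 0 (no change)
  #12 pop 1: in=− → 0 (no change)
  #13 pop 0: in=⊤ → − (no change)
  #14 pop 7: in=⊤ → ⊤ (was ⊥); enqueue []

Fixpoint:
  val[0] = −
  val[1] = 0
  val[2] = ⊤
  val[3] = 0
  val[4] = ⊤
  val[5] = −
  val[6] = −
  val[7] = ⊤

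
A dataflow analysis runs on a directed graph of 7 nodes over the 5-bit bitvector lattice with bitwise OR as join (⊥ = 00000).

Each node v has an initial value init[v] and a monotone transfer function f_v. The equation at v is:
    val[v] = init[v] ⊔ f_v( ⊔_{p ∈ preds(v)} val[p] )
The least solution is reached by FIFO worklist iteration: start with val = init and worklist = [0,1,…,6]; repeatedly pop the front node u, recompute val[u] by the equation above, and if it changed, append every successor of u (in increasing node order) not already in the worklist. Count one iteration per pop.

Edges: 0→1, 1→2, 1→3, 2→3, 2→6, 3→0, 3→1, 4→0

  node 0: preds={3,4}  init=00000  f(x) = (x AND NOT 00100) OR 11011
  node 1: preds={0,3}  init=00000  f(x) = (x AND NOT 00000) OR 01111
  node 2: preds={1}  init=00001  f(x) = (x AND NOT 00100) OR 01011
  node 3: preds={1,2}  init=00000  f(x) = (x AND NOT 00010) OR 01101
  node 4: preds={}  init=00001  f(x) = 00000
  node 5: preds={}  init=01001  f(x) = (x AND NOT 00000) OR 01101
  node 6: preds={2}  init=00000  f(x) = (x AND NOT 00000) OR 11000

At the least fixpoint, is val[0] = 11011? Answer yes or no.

yes

Worklist (9 pops):
  #1 pop 0: in=00001 → 11011 (was 00000); enqueue []
  #2 pop 1: in=11011 → 11111 (was 00000); enqueue []
  #3 pop 2: in=11111 → 11011 (was 00001); enqueue []
  #4 pop 3: in=11111 → 11101 (was 00000); enqueue [0,1]
  #5 pop 4: in=00000 → 00001 (no change)
  #6 pop 5: in=00000 → 01101 (was 01001); enqueue []
  #7 pop 6: in=11011 → 11011 (was 00000); enqueue []
  #8 pop 0: in=11101 → 11011 (no change)
  #9 pop 1: in=11111 → 11111 (no change)

Fixpoint:
  val[0] = 11011
  val[1] = 11111
  val[2] = 11011
  val[3] = 11101
  val[4] = 00001
  val[5] = 01101
  val[6] = 11011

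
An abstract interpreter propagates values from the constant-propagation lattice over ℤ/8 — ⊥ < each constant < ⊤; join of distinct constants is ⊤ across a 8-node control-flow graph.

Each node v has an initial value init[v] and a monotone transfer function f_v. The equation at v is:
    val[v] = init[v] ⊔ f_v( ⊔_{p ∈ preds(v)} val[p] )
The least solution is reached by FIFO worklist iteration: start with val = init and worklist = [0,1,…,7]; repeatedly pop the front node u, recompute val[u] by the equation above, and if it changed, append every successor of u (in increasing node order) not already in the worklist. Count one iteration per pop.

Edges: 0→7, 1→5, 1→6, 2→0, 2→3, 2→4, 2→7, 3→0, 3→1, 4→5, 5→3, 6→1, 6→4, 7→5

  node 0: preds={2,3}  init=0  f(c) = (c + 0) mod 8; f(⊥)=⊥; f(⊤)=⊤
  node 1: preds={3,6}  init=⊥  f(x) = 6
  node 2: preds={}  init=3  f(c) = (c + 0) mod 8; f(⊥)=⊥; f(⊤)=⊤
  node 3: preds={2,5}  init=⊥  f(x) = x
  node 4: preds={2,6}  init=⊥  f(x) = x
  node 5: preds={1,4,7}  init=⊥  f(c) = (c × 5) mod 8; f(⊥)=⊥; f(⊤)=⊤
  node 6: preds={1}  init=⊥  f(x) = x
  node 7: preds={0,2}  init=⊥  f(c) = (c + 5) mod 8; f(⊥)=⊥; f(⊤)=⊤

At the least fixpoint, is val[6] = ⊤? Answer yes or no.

no

Trace (15 dequeues):
  [1] u=0 | in 3 | out ⊤ | prev 0 | push {}
  [2] u=1 | in ⊥ | out 6 | prev ⊥ | push {}
  [3] u=2 | in ⊥ | out 3 | ==
  [4] u=3 | in 3 | out 3 | prev ⊥ | push {0,1}
  [5] u=4 | in 3 | out 3 | prev ⊥ | push {}
  [6] u=5 | in ⊤ | out ⊤ | prev ⊥ | push {3}
  [7] u=6 | in 6 | out 6 | prev ⊥ | push {4}
  [8] u=7 | in ⊤ | out ⊤ | prev ⊥ | push {5}
  [9] u=0 | in 3 | out ⊤ | ==
  [10] u=1 | in ⊤ | out 6 | ==
  [11] u=3 | in ⊤ | out ⊤ | prev 3 | push {0,1}
  [12] u=4 | in ⊤ | out ⊤ | prev 3 | push {}
  [13] u=5 | in ⊤ | out ⊤ | ==
  [14] u=0 | in ⊤ | out ⊤ | ==
  [15] u=1 | in ⊤ | out 6 | ==

Converged values:
  [0] ⊤
  [1] 6
  [2] 3
  [3] ⊤
  [4] ⊤
  [5] ⊤
  [6] 6
  [7] ⊤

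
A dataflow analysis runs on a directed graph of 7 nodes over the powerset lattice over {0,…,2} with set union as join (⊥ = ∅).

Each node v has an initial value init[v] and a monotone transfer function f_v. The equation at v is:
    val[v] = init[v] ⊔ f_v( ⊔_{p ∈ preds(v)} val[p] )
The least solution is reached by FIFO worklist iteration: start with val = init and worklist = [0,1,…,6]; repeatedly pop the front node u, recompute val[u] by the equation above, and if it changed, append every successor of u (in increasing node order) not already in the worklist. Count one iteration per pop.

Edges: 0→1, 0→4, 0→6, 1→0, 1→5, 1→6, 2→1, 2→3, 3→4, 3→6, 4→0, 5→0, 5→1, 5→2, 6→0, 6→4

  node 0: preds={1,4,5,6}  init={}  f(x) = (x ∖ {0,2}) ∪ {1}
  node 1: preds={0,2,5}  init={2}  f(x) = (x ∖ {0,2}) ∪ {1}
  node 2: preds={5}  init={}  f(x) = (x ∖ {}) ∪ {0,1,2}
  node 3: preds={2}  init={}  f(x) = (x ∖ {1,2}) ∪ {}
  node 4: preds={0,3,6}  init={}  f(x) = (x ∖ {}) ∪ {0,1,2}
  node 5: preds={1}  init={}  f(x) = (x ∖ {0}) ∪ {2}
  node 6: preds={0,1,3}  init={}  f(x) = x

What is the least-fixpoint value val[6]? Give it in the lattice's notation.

{0,1,2}

Worklist (11 pops):
  #1 pop 0: in={2} → {1} (was {}); enqueue []
  #2 pop 1: in={1} → {1,2} (was {2}); enqueue [0]
  #3 pop 2: in={} → {0,1,2} (was {}); enqueue [1]
  #4 pop 3: in={0,1,2} → {0} (was {}); enqueue []
  #5 pop 4: in={0,1} → {0,1,2} (was {}); enqueue []
  #6 pop 5: in={1,2} → {1,2} (was {}); enqueue [2]
  #7 pop 6: in={0,1,2} → {0,1,2} (was {}); enqueue [4]
  #8 pop 0: in={0,1,2} → {1} (no change)
  #9 pop 1: in={0,1,2} → {1,2} (no change)
  #10 pop 2: in={1,2} → {0,1,2} (no change)
  #11 pop 4: in={0,1,2} → {0,1,2} (no change)

Fixpoint:
  val[0] = {1}
  val[1] = {1,2}
  val[2] = {0,1,2}
  val[3] = {0}
  val[4] = {0,1,2}
  val[5] = {1,2}
  val[6] = {0,1,2}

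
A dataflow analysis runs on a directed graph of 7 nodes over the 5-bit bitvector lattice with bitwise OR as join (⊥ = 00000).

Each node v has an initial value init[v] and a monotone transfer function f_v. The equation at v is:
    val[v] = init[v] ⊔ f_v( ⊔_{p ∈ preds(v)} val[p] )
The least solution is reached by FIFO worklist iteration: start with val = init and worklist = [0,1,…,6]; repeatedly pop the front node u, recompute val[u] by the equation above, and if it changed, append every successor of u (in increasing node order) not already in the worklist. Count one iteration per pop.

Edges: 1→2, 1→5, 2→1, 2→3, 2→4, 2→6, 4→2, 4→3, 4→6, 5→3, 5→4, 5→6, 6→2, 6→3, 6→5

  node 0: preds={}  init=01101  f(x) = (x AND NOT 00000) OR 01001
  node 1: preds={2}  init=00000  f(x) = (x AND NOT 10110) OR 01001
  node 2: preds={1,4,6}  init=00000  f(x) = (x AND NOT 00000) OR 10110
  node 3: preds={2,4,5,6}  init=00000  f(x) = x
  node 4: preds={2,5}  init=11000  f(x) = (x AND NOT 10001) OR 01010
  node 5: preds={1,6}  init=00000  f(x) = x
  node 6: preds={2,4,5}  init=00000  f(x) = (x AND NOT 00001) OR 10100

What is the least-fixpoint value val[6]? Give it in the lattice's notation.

11110

Iteration log — 15 steps:
  step 1. node 0  ⊔preds=00000  new=01101  stable
  step 2. node 1  ⊔preds=00000  new=01001  old=00000  +wl: 
  step 3. node 2  ⊔preds=11001  new=11111  old=00000  +wl: 1
  step 4. node 3  ⊔preds=11111  new=11111  old=00000  +wl: 
  step 5. node 4  ⊔preds=11111  new=11110  old=11000  +wl: 2,3
  step 6. node 5  ⊔preds=01001  new=01001  old=00000  +wl: 4
  step 7. node 6  ⊔preds=11111  new=11110  old=00000  +wl: 5
  step 8. node 1  ⊔preds=11111  new=01001  stable
  step 9. node 2  ⊔preds=11111  new=11111  stable
  step 10. node 3  ⊔preds=11111  new=11111  stable
  step 11. node 4  ⊔preds=11111  new=11110  stable
  step 12. node 5  ⊔preds=11111  new=11111  old=01001  +wl: 3,4,6
  step 13. node 3  ⊔preds=11111  new=11111  stable
  step 14. node 4  ⊔preds=11111  new=11110  stable
  step 15. node 6  ⊔preds=11111  new=11110  stable

Least fixpoint reached:
  node 0: 01101
  node 1: 01001
  node 2: 11111
  node 3: 11111
  node 4: 11110
  node 5: 11111
  node 6: 11110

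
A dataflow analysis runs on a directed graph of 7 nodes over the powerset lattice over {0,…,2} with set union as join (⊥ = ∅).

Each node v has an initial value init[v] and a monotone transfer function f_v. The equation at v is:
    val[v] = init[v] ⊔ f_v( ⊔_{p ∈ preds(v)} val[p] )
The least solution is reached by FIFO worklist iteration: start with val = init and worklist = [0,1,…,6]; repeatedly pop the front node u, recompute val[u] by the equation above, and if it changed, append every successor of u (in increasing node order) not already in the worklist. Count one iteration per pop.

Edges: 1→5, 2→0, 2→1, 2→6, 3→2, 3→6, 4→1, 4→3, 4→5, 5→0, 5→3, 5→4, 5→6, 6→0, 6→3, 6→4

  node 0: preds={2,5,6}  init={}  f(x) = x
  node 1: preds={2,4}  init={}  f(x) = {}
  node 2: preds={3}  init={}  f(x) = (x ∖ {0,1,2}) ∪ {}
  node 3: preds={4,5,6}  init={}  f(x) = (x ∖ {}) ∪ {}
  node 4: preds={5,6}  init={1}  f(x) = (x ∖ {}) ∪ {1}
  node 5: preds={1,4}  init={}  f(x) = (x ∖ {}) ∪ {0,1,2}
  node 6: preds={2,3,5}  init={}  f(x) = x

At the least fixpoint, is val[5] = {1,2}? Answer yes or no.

no

Worklist (16 pops):
  #1 pop 0: in={} → {} (no change)
  #2 pop 1: in={1} → {} (no change)
  #3 pop 2: in={} → {} (no change)
  #4 pop 3: in={1} → {1} (was {}); enqueue [2]
  #5 pop 4: in={} → {1} (no change)
  #6 pop 5: in={1} → {0,1,2} (was {}); enqueue [0,3,4]
  #7 pop 6: in={0,1,2} → {0,1,2} (was {}); enqueue []
  #8 pop 2: in={1} → {} (no change)
  #9 pop 0: in={0,1,2} → {0,1,2} (was {}); enqueue []
  #10 pop 3: in={0,1,2} → {0,1,2} (was {1}); enqueue [2,6]
  #11 pop 4: in={0,1,2} → {0,1,2} (was {1}); enqueue [1,3,5]
  #12 pop 2: in={0,1,2} → {} (no change)
  #13 pop 6: in={0,1,2} → {0,1,2} (no change)
  #14 pop 1: in={0,1,2} → {} (no change)
  #15 pop 3: in={0,1,2} → {0,1,2} (no change)
  #16 pop 5: in={0,1,2} → {0,1,2} (no change)

Fixpoint:
  val[0] = {0,1,2}
  val[1] = {}
  val[2] = {}
  val[3] = {0,1,2}
  val[4] = {0,1,2}
  val[5] = {0,1,2}
  val[6] = {0,1,2}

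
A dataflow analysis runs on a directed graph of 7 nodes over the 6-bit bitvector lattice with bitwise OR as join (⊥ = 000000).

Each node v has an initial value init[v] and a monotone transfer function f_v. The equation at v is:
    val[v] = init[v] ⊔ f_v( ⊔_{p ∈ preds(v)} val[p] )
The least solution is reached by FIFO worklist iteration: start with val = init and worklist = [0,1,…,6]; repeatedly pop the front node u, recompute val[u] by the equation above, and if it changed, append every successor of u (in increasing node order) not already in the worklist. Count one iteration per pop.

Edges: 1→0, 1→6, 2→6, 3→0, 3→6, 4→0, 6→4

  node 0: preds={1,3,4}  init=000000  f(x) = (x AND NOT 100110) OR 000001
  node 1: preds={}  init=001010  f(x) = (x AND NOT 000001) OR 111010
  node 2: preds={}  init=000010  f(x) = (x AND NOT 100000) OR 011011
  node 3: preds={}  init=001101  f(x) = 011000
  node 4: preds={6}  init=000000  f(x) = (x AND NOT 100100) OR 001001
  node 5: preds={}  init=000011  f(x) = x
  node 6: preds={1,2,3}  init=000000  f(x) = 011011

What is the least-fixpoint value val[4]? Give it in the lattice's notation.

011011

Iteration log — 10 steps:
  step 1. node 0  ⊔preds=001111  new=001001  old=000000  +wl: 
  step 2. node 1  ⊔preds=000000  new=111010  old=001010  +wl: 0
  step 3. node 2  ⊔preds=000000  new=011011  old=000010  +wl: 
  step 4. node 3  ⊔preds=000000  new=011101  old=001101  +wl: 
  step 5. node 4  ⊔preds=000000  new=001001  old=000000  +wl: 
  step 6. node 5  ⊔preds=000000  new=000011  stable
  step 7. node 6  ⊔preds=111111  new=011011  old=000000  +wl: 4
  step 8. node 0  ⊔preds=111111  new=011001  old=001001  +wl: 
  step 9. node 4  ⊔preds=011011  new=011011  old=001001  +wl: 0
  step 10. node 0  ⊔preds=111111  new=011001  stable

Least fixpoint reached:
  node 0: 011001
  node 1: 111010
  node 2: 011011
  node 3: 011101
  node 4: 011011
  node 5: 000011
  node 6: 011011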